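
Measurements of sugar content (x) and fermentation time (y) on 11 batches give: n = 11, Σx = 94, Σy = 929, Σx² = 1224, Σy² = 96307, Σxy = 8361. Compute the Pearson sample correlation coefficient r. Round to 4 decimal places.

0.1541

Numerator: nΣxy − (Σx)(Σy) = 11·8361 − (94)(929) = 4645
Denominator: √[(nΣx²−(Σx)²)(nΣy²−(Σy)²)]
  nΣx²−(Σx)² = 11·1224 − 8836 = 4628;  nΣy²−(Σy)² = 11·96307 − 863041 = 196336
  √(4628·196336) = √908643008 = 30143.7059
r = 4645 / 30143.7059 = 0.1541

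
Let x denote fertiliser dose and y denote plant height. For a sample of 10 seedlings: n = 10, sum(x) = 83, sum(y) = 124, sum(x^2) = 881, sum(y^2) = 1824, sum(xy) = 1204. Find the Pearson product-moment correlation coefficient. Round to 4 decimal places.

S_xy = nΣxy − ΣxΣy = 10·1204 − 83·124 = 12040 − 10292 = 1748
S_xx = nΣx² − (Σx)² = 10·881 − 83² = 8810 − 6889 = 1921
S_yy = nΣy² − (Σy)² = 10·1824 − 124² = 18240 − 15376 = 2864
r = S_xy / √(S_xx·S_yy) = 1748 / √(1921·2864) = 1748 / √5501744 = 1748 / 2345.5797 = 0.7452

0.7452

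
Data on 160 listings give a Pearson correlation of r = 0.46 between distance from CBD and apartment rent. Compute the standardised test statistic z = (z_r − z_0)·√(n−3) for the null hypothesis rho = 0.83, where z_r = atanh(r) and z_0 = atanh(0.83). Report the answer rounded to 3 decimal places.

-8.656

z_r = atanh(0.46) = 0.497311,  z_0 = atanh(0.83) = 1.188136
SE = 1/√(n−3) = 1/√157 = 0.079809
z = (z_r − z_0)/SE = (0.497311 − 1.188136) / 0.079809 = -0.690825 / 0.079809 = -8.656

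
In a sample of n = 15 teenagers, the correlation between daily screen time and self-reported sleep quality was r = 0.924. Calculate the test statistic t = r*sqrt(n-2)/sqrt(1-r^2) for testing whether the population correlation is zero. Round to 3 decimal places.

8.712

t = r·√(n−2) / √(1−r²) with r = 0.924, n = 15
  = 0.924·√13 / √(1 − 0.853776)
  = 0.924·3.605551 / 0.382392
  = 3.331529 / 0.382392 = 8.712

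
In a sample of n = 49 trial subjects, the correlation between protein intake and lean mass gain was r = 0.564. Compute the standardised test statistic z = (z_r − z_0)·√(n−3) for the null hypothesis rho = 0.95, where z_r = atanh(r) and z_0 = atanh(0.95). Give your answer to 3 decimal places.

-8.092

Fisher z: atanh(0.564) = 0.638680, atanh(0.95) = 1.831781
z = (z_r − z_0)·√(n−3) = (0.638680 − 1.831781)·√46 = -1.193101 · 6.782330 = -8.092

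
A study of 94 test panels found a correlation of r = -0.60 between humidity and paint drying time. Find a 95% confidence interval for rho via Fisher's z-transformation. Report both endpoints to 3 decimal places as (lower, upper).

(-0.716, -0.452)

Fisher z: z_r = atanh(r) = ½·ln((1+(-0.60))/(1−(-0.60))) = -0.693147
SE(z) = 1/√(n−3) = 1/√91 = 0.104828
95% ⇒ z* = 1.960; margin = 1.960·0.104828 = 0.205463
CI on z-scale: (-0.898610, -0.487684)
Back-transform: tanh(-0.898610) = -0.715620, tanh(-0.487684) = -0.452376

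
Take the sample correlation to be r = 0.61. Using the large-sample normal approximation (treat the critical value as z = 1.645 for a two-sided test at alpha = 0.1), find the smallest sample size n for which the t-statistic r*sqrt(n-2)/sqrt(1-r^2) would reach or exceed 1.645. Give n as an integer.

7

Need r·√(n−2)/√(1−r²) ≥ 1.645
√(n−2) ≥ 1.645·√(1−0.3721) / 0.61 = 1.645·0.792401 / 0.61 = 2.1369
n−2 ≥ 4.5663  ⇒  n ≥ 6.5663
Smallest integer n = 7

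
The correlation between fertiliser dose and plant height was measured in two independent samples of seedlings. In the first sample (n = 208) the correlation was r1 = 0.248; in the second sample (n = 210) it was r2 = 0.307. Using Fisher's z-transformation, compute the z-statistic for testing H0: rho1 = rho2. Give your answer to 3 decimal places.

z1 = atanh(0.248) = 0.253281,  z2 = atanh(0.307) = 0.317230
SE = √(1/(n1−3) + 1/(n2−3)) = √(1/205 + 1/207) = √(0.0048780 + 0.0048309) = √0.0097089 = 0.098534
z = (z1 − z2)/SE = (0.253281 − 0.317230) / 0.098534 = -0.063949 / 0.098534 = -0.649

-0.649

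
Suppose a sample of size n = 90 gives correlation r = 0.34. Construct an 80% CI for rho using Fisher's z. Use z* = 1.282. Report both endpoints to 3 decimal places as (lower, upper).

Fisher z: z_r = atanh(r) = ½·ln((1+0.34)/(1−0.34)) = 0.354093
SE(z) = 1/√(n−3) = 1/√87 = 0.107211
80% ⇒ z* = 1.282; margin = 1.282·0.107211 = 0.137445
CI on z-scale: (0.216648, 0.491538)
Back-transform: tanh(0.216648) = 0.213321, tanh(0.491538) = 0.455436

(0.213, 0.455)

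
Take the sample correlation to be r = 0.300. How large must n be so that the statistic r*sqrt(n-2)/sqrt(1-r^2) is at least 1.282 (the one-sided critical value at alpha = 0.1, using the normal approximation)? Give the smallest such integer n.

r√(n−2)/√(1−r²) ≥ 1.282  ⇔  n−2 ≥ (1.282)²·(1−r²)/r²
(1−r²)/r² = (1−0.090000)/0.090000 = 10.1111
n ≥ 2 + 1.643524·10.1111 = 2 + 16.6178 = 18.6178
⌈18.6178⌉ = 19

19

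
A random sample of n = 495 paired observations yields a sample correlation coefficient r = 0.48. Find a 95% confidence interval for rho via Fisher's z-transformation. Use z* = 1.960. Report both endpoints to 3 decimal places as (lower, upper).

Fisher z: z_r = atanh(r) = ½·ln((1+0.48)/(1−0.48)) = 0.522984
SE(z) = 1/√(n−3) = 1/√492 = 0.045083
95% ⇒ z* = 1.960; margin = 1.960·0.045083 = 0.088363
CI on z-scale: (0.434621, 0.611347)
Back-transform: tanh(0.434621) = 0.409176, tanh(0.611347) = 0.545075

(0.409, 0.545)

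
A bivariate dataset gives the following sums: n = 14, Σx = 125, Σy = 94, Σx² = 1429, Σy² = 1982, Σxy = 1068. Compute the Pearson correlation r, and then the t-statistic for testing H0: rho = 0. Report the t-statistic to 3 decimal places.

Numerator: nΣxy − (Σx)(Σy) = 14·1068 − (125)(94) = 3202
Denominator: √[(nΣx²−(Σx)²)(nΣy²−(Σy)²)]
  nΣx²−(Σx)² = 14·1429 − 15625 = 4381;  nΣy²−(Σy)² = 14·1982 − 8836 = 18912
  √(4381·18912) = √82853472 = 9102.3883
r = 3202 / 9102.3883 = 0.3518
t = r·√(n−2)/√(1−r²) = 0.3518·√12 / √(1−0.123763) = 1.218671 / 0.936075 = 1.302

1.302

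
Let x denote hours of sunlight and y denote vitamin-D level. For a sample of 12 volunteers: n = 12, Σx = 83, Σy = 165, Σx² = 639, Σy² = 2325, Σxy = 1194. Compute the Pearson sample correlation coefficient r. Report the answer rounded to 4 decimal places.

Numerator: nΣxy − (Σx)(Σy) = 12·1194 − (83)(165) = 633
Denominator: √[(nΣx²−(Σx)²)(nΣy²−(Σy)²)]
  nΣx²−(Σx)² = 12·639 − 6889 = 779;  nΣy²−(Σy)² = 12·2325 − 27225 = 675
  √(779·675) = √525825 = 725.1379
r = 633 / 725.1379 = 0.8729

0.8729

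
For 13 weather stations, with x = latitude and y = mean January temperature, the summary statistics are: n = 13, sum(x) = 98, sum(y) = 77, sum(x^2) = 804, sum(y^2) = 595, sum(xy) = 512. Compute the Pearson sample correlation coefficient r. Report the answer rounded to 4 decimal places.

Numerator: nΣxy − (Σx)(Σy) = 13·512 − (98)(77) = -890
Denominator: √[(nΣx²−(Σx)²)(nΣy²−(Σy)²)]
  nΣx²−(Σx)² = 13·804 − 9604 = 848;  nΣy²−(Σy)² = 13·595 − 5929 = 1806
  √(848·1806) = √1531488 = 1237.5330
r = -890 / 1237.5330 = -0.7192

-0.7192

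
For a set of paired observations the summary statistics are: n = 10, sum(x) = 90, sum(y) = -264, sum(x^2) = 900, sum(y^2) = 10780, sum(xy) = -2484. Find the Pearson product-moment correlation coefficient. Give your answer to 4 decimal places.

-0.1844

S_xy = nΣxy − ΣxΣy = 10·(-2484) − 90·(-264) = -24840 − (-23760) = -1080
S_xx = nΣx² − (Σx)² = 10·900 − 90² = 9000 − 8100 = 900
S_yy = nΣy² − (Σy)² = 10·10780 − (-264)² = 107800 − 69696 = 38104
r = S_xy / √(S_xx·S_yy) = -1080 / √(900·38104) = -1080 / √34293600 = -1080 / 5856.0738 = -0.1844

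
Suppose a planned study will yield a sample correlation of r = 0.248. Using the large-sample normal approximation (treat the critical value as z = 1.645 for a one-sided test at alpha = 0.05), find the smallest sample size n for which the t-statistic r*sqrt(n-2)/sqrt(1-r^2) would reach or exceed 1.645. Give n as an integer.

44

Need r·√(n−2)/√(1−r²) ≥ 1.645
√(n−2) ≥ 1.645·√(1−0.061504) / 0.248 = 1.645·0.968760 / 0.248 = 6.4258
n−2 ≥ 41.2909  ⇒  n ≥ 43.2909
Smallest integer n = 44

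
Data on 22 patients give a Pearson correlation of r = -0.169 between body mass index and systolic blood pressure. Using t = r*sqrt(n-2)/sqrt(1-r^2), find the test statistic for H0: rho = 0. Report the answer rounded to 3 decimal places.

-0.767

1 − r² = 1 − 0.028561 = 0.971439;  √(1−r²) = 0.985616
√(n−2) = √20 = 4.472136
t = r·√(n−2)/√(1−r²) = -0.169 · 4.472136 / 0.985616 = -0.767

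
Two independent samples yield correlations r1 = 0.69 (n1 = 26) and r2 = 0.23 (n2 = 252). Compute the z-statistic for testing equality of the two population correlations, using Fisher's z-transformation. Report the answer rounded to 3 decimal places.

2.816

Fisher z-transforms: z1 = atanh(0.69) = 0.847956, z2 = atanh(0.23) = 0.234189; difference d = 0.613767
Var(d) = 1/23 + 1/249 = 0.0434783 + 0.0040161 = 0.0474944
z = d/√Var(d) = 0.613767 / √0.0474944 = 0.613767 / 0.217932 = 2.816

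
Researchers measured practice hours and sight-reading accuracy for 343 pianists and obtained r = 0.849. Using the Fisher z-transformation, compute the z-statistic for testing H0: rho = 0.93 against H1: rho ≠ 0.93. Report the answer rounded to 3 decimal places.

-7.483

Fisher z: atanh(0.849) = 1.252560, atanh(0.93) = 1.658390
z = (z_r − z_0)·√(n−3) = (1.252560 − 1.658390)·√340 = -0.405830 · 18.439089 = -7.483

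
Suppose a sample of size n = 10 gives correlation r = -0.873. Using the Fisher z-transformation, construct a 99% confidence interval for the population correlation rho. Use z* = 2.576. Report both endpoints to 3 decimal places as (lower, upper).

z_r = atanh(-0.873) = -1.345555;  SE = 1/√(n−3) = 1/√7 = 0.377964
z-limits: -1.345555 ± 2.576·0.377964 = -1.345555 ± 0.973635 = [-2.319190, -0.371920]
ρ-limits: (tanh -2.319190, tanh -0.371920) = (-0.981, -0.356)

(-0.981, -0.356)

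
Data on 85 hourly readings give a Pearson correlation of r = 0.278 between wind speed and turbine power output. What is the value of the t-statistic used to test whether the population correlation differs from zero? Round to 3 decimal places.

2.637

t = r·√(n−2) / √(1−r²) with r = 0.278, n = 85
  = 0.278·√83 / √(1 − 0.077284)
  = 0.278·9.110434 / 0.960581
  = 2.532701 / 0.960581 = 2.637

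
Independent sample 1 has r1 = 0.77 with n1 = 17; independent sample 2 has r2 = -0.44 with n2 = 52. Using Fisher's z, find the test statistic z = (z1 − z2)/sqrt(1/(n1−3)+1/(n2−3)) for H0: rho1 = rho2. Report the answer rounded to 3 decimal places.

Fisher z-transforms: z1 = atanh(0.77) = 1.020328, z2 = atanh(-0.44) = -0.472231; difference d = 1.492559
Var(d) = 1/14 + 1/49 = 0.0714286 + 0.0204082 = 0.0918368
z = d/√Var(d) = 1.492559 / √0.0918368 = 1.492559 / 0.303046 = 4.925

4.925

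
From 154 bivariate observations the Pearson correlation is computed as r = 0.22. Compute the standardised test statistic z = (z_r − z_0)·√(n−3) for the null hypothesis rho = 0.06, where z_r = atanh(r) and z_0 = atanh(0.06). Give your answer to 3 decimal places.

2.010

z_r = atanh(0.22) = 0.223656,  z_0 = atanh(0.06) = 0.060072
SE = 1/√(n−3) = 1/√151 = 0.081379
z = (z_r − z_0)/SE = (0.223656 − 0.060072) / 0.081379 = 0.163584 / 0.081379 = 2.010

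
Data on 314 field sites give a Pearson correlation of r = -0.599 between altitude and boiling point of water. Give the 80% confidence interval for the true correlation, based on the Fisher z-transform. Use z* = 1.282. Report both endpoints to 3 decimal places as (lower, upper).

(-0.644, -0.550)

Fisher z: z_r = atanh(r) = ½·ln((1+(-0.599))/(1−(-0.599))) = -0.691586
SE(z) = 1/√(n−3) = 1/√311 = 0.056705
80% ⇒ z* = 1.282; margin = 1.282·0.056705 = 0.072696
CI on z-scale: (-0.764282, -0.618890)
Back-transform: tanh(-0.764282) = -0.643592, tanh(-0.618890) = -0.550355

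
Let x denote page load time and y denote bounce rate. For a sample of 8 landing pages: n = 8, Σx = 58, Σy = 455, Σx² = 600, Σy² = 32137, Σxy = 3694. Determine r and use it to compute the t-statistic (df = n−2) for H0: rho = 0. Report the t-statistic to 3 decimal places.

S_xy = nΣxy − ΣxΣy = 8·3694 − 58·455 = 29552 − 26390 = 3162
S_xx = nΣx² − (Σx)² = 8·600 − 58² = 4800 − 3364 = 1436
S_yy = nΣy² − (Σy)² = 8·32137 − 455² = 257096 − 207025 = 50071
r = S_xy / √(S_xx·S_yy) = 3162 / √(1436·50071) = 3162 / √71901956 = 3162 / 8479.5021 = 0.3729
t = r·√(n−2)/√(1−r²) = 0.3729·√6 / √(1−0.139054) = 0.913415 / 0.927872 = 0.984

0.984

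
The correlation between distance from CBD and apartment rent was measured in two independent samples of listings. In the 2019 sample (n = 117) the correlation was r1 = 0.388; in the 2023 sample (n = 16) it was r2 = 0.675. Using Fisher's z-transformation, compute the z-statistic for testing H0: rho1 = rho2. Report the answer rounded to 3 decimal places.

-1.402

z1 = atanh(0.388) = 0.409443,  z2 = atanh(0.675) = 0.819872
SE = √(1/(n1−3) + 1/(n2−3)) = √(1/114 + 1/13) = √(0.0087719 + 0.0769231) = √0.0856950 = 0.292737
z = (z1 − z2)/SE = (0.409443 − 0.819872) / 0.292737 = -0.410429 / 0.292737 = -1.402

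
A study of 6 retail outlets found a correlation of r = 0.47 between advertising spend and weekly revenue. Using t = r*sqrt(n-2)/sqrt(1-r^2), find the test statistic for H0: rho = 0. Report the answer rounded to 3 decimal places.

1.065

1 − r² = 1 − 0.2209 = 0.7791;  √(1−r²) = 0.882666
√(n−2) = √4 = 2.000000
t = r·√(n−2)/√(1−r²) = 0.47 · 2.000000 / 0.882666 = 1.065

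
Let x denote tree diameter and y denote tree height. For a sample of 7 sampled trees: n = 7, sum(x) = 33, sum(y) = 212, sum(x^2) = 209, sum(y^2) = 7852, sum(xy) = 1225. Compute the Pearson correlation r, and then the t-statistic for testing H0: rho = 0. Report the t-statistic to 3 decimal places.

Numerator: nΣxy − (Σx)(Σy) = 7·1225 − (33)(212) = 1579
Denominator: √[(nΣx²−(Σx)²)(nΣy²−(Σy)²)]
  nΣx²−(Σx)² = 7·209 − 1089 = 374;  nΣy²−(Σy)² = 7·7852 − 44944 = 10020
  √(374·10020) = √3747480 = 1935.8409
r = 1579 / 1935.8409 = 0.8157
t = r·√(n−2)/√(1−r²) = 0.8157·√5 / √(1−0.665366) = 1.823961 / 0.578476 = 3.153

3.153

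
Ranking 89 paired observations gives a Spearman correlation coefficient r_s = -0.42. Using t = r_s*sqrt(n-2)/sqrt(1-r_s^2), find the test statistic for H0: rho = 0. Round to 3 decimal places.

-4.317

1 − r_s² = 1 − 0.1764 = 0.8236;  √(1−r_s²) = 0.907524
√(n−2) = √87 = 9.327379
t = r_s·√(n−2)/√(1−r_s²) = -0.42 · 9.327379 / 0.907524 = -4.317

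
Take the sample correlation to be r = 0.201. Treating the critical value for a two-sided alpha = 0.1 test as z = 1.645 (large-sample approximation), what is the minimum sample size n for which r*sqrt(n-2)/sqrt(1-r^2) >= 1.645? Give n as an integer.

67

r√(n−2)/√(1−r²) ≥ 1.645  ⇔  n−2 ≥ (1.645)²·(1−r²)/r²
(1−r²)/r² = (1−0.040401)/0.040401 = 23.7519
n ≥ 2 + 2.706025·23.7519 = 2 + 64.2732 = 66.2732
⌈66.2732⌉ = 67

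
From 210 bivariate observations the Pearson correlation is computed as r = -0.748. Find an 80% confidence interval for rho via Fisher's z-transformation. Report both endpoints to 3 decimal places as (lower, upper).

z_r = atanh(-0.748) = -0.968399;  SE = 1/√(n−3) = 1/√207 = 0.069505
z-limits: -0.968399 ± 1.282·0.069505 = -0.968399 ± 0.089105 = [-1.057504, -0.879294]
ρ-limits: (tanh -1.057504, tanh -0.879294) = (-0.785, -0.706)

(-0.785, -0.706)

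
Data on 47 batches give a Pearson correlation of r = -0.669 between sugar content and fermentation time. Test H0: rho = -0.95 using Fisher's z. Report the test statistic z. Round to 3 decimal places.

6.785

z_r = atanh(-0.669) = -0.808931,  z_0 = atanh(-0.95) = -1.831781
SE = 1/√(n−3) = 1/√44 = 0.150756
z = (z_r − z_0)/SE = (-0.808931 − (-1.831781)) / 0.150756 = 1.022850 / 0.150756 = 6.785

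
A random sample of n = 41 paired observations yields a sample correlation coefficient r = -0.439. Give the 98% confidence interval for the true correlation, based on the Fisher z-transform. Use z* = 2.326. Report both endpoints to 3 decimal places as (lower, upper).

(-0.690, -0.093)

Fisher z: z_r = atanh(r) = ½·ln((1+(-0.439))/(1−(-0.439))) = -0.470991
SE(z) = 1/√(n−3) = 1/√38 = 0.162221
98% ⇒ z* = 2.326; margin = 2.326·0.162221 = 0.377326
CI on z-scale: (-0.848317, -0.093665)
Back-transform: tanh(-0.848317) = -0.690189, tanh(-0.093665) = -0.093392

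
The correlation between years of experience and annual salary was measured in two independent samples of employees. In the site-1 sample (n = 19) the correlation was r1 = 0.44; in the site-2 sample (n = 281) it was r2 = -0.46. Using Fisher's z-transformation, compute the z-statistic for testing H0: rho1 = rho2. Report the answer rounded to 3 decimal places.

3.771

z1 = atanh(0.44) = 0.472231,  z2 = atanh(-0.46) = -0.497311
SE = √(1/(n1−3) + 1/(n2−3)) = √(1/16 + 1/278) = √(0.0625000 + 0.0035971) = √0.0660971 = 0.257094
z = (z1 − z2)/SE = (0.472231 − (-0.497311)) / 0.257094 = 0.969542 / 0.257094 = 3.771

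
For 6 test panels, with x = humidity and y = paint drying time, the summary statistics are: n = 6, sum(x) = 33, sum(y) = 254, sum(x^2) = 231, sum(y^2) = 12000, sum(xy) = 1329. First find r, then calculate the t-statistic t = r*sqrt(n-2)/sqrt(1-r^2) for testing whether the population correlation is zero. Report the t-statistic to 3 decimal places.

S_xy = nΣxy − ΣxΣy = 6·1329 − 33·254 = 7974 − 8382 = -408
S_xx = nΣx² − (Σx)² = 6·231 − 33² = 1386 − 1089 = 297
S_yy = nΣy² − (Σy)² = 6·12000 − 254² = 72000 − 64516 = 7484
r = S_xy / √(S_xx·S_yy) = -408 / √(297·7484) = -408 / √2222748 = -408 / 1490.8883 = -0.2737
t = r·√(n−2)/√(1−r²) = -0.2737·√4 / √(1−0.074912) = -0.547400 / 0.961815 = -0.569

-0.569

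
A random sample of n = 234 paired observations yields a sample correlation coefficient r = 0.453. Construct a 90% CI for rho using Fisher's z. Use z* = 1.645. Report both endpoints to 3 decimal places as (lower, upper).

(0.363, 0.535)

z_r = atanh(0.453) = 0.488468;  SE = 1/√(n−3) = 1/√231 = 0.065795
z-limits: 0.488468 ± 1.645·0.065795 = 0.488468 ± 0.108233 = [0.380235, 0.596701]
ρ-limits: (tanh 0.380235, tanh 0.596701) = (0.363, 0.535)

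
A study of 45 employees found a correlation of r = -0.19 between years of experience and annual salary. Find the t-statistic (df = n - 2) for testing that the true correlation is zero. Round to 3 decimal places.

t = r·√(n−2) / √(1−r²) with r = -0.19, n = 45
  = -0.19·√43 / √(1 − 0.0361)
  = -0.19·6.557439 / 0.981784
  = -1.245913 / 0.981784 = -1.269

-1.269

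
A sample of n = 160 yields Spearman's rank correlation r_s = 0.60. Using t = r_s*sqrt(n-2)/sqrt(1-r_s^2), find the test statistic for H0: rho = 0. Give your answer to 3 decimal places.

9.427

t = r_s·√(n−2) / √(1−r_s²) with r_s = 0.60, n = 160
  = 0.60·√158 / √(1 − 0.3600)
  = 0.60·12.569805 / 0.800000
  = 7.541883 / 0.800000 = 9.427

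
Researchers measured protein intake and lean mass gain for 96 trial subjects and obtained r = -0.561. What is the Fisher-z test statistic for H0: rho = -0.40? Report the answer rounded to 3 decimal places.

-2.031

Fisher z: atanh(-0.561) = -0.634291, atanh(-0.40) = -0.423649
z = (z_r − z_0)·√(n−3) = (-0.634291 − (-0.423649))·√93 = -0.210642 · 9.643651 = -2.031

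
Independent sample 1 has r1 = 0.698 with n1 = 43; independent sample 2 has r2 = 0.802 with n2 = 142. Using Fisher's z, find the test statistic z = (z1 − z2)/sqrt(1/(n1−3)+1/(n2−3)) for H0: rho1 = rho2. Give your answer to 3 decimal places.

-1.342

Fisher z-transforms: z1 = atanh(0.698) = 0.863390, z2 = atanh(0.802) = 1.104193; difference d = -0.240803
Var(d) = 1/40 + 1/139 = 0.0250000 + 0.0071942 = 0.0321942
z = d/√Var(d) = -0.240803 / √0.0321942 = -0.240803 / 0.179427 = -1.342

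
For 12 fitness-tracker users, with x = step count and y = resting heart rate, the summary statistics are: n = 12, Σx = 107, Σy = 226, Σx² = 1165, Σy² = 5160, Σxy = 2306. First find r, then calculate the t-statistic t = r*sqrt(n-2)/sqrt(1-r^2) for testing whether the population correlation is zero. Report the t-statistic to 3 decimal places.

2.825

S_xy = nΣxy − ΣxΣy = 12·2306 − 107·226 = 27672 − 24182 = 3490
S_xx = nΣx² − (Σx)² = 12·1165 − 107² = 13980 − 11449 = 2531
S_yy = nΣy² − (Σy)² = 12·5160 − 226² = 61920 − 51076 = 10844
r = S_xy / √(S_xx·S_yy) = 3490 / √(2531·10844) = 3490 / √27446164 = 3490 / 5238.9087 = 0.6662
t = r·√(n−2)/√(1−r²) = 0.6662·√10 / √(1−0.443822) = 2.106709 / 0.745773 = 2.825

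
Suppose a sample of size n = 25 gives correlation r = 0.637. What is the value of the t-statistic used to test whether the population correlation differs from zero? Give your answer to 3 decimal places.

3.963

t = r·√(n−2) / √(1−r²) with r = 0.637, n = 25
  = 0.637·√23 / √(1 − 0.405769)
  = 0.637·4.795832 / 0.770864
  = 3.054945 / 0.770864 = 3.963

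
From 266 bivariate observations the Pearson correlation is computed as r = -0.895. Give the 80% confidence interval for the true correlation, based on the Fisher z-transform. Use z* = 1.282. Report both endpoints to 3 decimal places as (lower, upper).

(-0.910, -0.878)

Fisher z: z_r = atanh(r) = ½·ln((1+(-0.895))/(1−(-0.895))) = -1.446507
SE(z) = 1/√(n−3) = 1/√263 = 0.061663
80% ⇒ z* = 1.282; margin = 1.282·0.061663 = 0.079052
CI on z-scale: (-1.525559, -1.367455)
Back-transform: tanh(-1.525559) = -0.909662, tanh(-1.367455) = -0.878111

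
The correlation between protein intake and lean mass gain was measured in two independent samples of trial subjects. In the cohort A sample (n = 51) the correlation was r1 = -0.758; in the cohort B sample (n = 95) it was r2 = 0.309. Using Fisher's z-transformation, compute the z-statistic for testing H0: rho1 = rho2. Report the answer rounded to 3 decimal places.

z1 = atanh(-0.758) = -0.991497,  z2 = atanh(0.309) = 0.319439
SE = √(1/(n1−3) + 1/(n2−3)) = √(1/48 + 1/92) = √(0.0208333 + 0.0108696) = √0.0317029 = 0.178053
z = (z1 − z2)/SE = (-0.991497 − 0.319439) / 0.178053 = -1.310936 / 0.178053 = -7.363

-7.363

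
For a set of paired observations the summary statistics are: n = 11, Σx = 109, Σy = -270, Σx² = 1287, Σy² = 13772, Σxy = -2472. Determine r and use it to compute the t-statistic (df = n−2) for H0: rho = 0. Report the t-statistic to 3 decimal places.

0.509

S_xy = nΣxy − ΣxΣy = 11·(-2472) − 109·(-270) = -27192 − (-29430) = 2238
S_xx = nΣx² − (Σx)² = 11·1287 − 109² = 14157 − 11881 = 2276
S_yy = nΣy² − (Σy)² = 11·13772 − (-270)² = 151492 − 72900 = 78592
r = S_xy / √(S_xx·S_yy) = 2238 / √(2276·78592) = 2238 / √178875392 = 2238 / 13374.4305 = 0.1673
t = r·√(n−2)/√(1−r²) = 0.1673·√9 / √(1−0.027989) = 0.501900 / 0.985906 = 0.509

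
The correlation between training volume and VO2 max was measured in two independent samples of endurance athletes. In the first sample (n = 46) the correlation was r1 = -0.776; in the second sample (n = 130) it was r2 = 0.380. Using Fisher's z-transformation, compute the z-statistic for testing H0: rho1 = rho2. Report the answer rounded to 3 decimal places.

-8.135

z1 = atanh(-0.776) = -1.035236,  z2 = atanh(0.380) = 0.400060
SE = √(1/(n1−3) + 1/(n2−3)) = √(1/43 + 1/127) = √(0.0232558 + 0.0078740) = √0.0311298 = 0.176436
z = (z1 − z2)/SE = (-1.035236 − 0.400060) / 0.176436 = -1.435296 / 0.176436 = -8.135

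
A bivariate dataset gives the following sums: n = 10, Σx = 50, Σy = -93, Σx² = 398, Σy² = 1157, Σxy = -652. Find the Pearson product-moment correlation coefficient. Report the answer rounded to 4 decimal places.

-0.8994

Numerator: nΣxy − (Σx)(Σy) = 10·(-652) − (50)(-93) = -1870
Denominator: √[(nΣx²−(Σx)²)(nΣy²−(Σy)²)]
  nΣx²−(Σx)² = 10·398 − 2500 = 1480;  nΣy²−(Σy)² = 10·1157 − 8649 = 2921
  √(1480·2921) = √4323080 = 2079.2018
r = -1870 / 2079.2018 = -0.8994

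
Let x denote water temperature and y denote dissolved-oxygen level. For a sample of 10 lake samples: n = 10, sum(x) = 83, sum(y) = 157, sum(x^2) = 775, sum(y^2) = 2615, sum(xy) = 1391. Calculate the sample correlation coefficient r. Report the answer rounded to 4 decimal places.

0.7732

S_xy = nΣxy − ΣxΣy = 10·1391 − 83·157 = 13910 − 13031 = 879
S_xx = nΣx² − (Σx)² = 10·775 − 83² = 7750 − 6889 = 861
S_yy = nΣy² − (Σy)² = 10·2615 − 157² = 26150 − 24649 = 1501
r = S_xy / √(S_xx·S_yy) = 879 / √(861·1501) = 879 / √1292361 = 879 / 1136.8206 = 0.7732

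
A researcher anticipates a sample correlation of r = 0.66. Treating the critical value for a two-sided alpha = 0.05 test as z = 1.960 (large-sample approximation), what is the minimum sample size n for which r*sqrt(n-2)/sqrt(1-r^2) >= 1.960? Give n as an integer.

Need r·√(n−2)/√(1−r²) ≥ 1.960
√(n−2) ≥ 1.960·√(1−0.4356) / 0.66 = 1.960·0.751266 / 0.66 = 2.2310
n−2 ≥ 4.9774  ⇒  n ≥ 6.9774
Smallest integer n = 7

7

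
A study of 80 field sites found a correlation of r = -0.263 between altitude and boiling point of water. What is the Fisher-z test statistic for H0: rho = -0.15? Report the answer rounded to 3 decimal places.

Fisher z: atanh(-0.263) = -0.269329, atanh(-0.15) = -0.151140
z = (z_r − z_0)·√(n−3) = (-0.269329 − (-0.151140))·√77 = -0.118189 · 8.774964 = -1.037

-1.037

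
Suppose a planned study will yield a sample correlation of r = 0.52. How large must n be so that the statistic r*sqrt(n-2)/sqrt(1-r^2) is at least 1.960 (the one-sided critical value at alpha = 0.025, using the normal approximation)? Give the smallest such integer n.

13

r√(n−2)/√(1−r²) ≥ 1.960  ⇔  n−2 ≥ (1.960)²·(1−r²)/r²
(1−r²)/r² = (1−0.2704)/0.2704 = 2.6982
n ≥ 2 + 3.8416·2.6982 = 2 + 10.3654 = 12.3654
⌈12.3654⌉ = 13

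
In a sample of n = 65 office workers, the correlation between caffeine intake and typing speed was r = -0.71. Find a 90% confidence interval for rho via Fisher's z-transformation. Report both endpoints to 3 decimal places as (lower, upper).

z_r = atanh(-0.71) = -0.887184;  SE = 1/√(n−3) = 1/√62 = 0.127000
z-limits: -0.887184 ± 1.645·0.127000 = -0.887184 ± 0.208915 = [-1.096099, -0.678269]
ρ-limits: (tanh -1.096099, tanh -0.678269) = (-0.799, -0.590)

(-0.799, -0.590)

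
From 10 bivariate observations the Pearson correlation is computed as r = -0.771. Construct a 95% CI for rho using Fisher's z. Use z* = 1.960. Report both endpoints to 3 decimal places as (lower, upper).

(-0.943, -0.275)

z_r = atanh(-0.771) = -1.022789;  SE = 1/√(n−3) = 1/√7 = 0.377964
z-limits: -1.022789 ± 1.960·0.377964 = -1.022789 ± 0.740809 = [-1.763598, -0.281980]
ρ-limits: (tanh -1.763598, tanh -0.281980) = (-0.943, -0.275)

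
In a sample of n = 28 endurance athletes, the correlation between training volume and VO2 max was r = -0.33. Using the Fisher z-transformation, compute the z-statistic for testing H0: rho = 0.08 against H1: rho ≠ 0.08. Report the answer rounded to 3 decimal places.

z_r = atanh(-0.33) = -0.342828,  z_0 = atanh(0.08) = 0.080171
SE = 1/√(n−3) = 1/√25 = 0.200000
z = (z_r − z_0)/SE = (-0.342828 − 0.080171) / 0.200000 = -0.422999 / 0.200000 = -2.115

-2.115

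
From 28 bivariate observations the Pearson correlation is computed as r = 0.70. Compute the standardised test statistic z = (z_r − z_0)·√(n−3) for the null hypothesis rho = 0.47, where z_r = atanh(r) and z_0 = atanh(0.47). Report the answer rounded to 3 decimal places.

z_r = atanh(0.70) = 0.867301,  z_0 = atanh(0.47) = 0.510070
SE = 1/√(n−3) = 1/√25 = 0.200000
z = (z_r − z_0)/SE = (0.867301 − 0.510070) / 0.200000 = 0.357231 / 0.200000 = 1.786

1.786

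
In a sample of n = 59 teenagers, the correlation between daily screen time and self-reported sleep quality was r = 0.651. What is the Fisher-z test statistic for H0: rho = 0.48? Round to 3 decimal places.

Fisher z: atanh(0.651) = 0.777032, atanh(0.48) = 0.522984
z = (z_r − z_0)·√(n−3) = (0.777032 − 0.522984)·√56 = 0.254048 · 7.483315 = 1.901

1.901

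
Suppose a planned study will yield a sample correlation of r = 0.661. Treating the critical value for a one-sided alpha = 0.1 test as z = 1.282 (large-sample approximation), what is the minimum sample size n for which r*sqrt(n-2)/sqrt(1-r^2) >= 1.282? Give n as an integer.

r√(n−2)/√(1−r²) ≥ 1.282  ⇔  n−2 ≥ (1.282)²·(1−r²)/r²
(1−r²)/r² = (1−0.436921)/0.436921 = 1.2887
n ≥ 2 + 1.643524·1.2887 = 2 + 2.1180 = 4.1180
⌈4.1180⌉ = 5

5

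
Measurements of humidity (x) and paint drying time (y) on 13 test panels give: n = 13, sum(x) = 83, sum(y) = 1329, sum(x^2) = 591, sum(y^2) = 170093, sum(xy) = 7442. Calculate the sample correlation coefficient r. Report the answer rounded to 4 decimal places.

S_xy = nΣxy − ΣxΣy = 13·7442 − 83·1329 = 96746 − 110307 = -13561
S_xx = nΣx² − (Σx)² = 13·591 − 83² = 7683 − 6889 = 794
S_yy = nΣy² − (Σy)² = 13·170093 − 1329² = 2211209 − 1766241 = 444968
r = S_xy / √(S_xx·S_yy) = -13561 / √(794·444968) = -13561 / √353304592 = -13561 / 18796.3984 = -0.7215

-0.7215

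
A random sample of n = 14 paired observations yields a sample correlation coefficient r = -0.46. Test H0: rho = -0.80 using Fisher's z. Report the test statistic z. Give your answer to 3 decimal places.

Fisher z: atanh(-0.46) = -0.497311, atanh(-0.80) = -1.098612
z = (z_r − z_0)·√(n−3) = (-0.497311 − (-1.098612))·√11 = 0.601301 · 3.316625 = 1.994

1.994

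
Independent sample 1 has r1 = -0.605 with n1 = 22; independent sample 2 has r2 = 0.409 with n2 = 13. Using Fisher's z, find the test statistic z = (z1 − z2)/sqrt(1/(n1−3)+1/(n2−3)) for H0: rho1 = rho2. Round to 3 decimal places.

-2.906

Fisher z-transforms: z1 = atanh(-0.605) = -0.700997, z2 = atanh(0.409) = 0.434410; difference d = -1.135407
Var(d) = 1/19 + 1/10 = 0.0526316 + 0.1000000 = 0.1526316
z = d/√Var(d) = -1.135407 / √0.1526316 = -1.135407 / 0.390681 = -2.906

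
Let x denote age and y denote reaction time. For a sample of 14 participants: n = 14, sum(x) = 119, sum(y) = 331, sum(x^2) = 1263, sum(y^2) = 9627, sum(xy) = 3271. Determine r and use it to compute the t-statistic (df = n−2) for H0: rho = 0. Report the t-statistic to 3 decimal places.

S_xy = nΣxy − ΣxΣy = 14·3271 − 119·331 = 45794 − 39389 = 6405
S_xx = nΣx² − (Σx)² = 14·1263 − 119² = 17682 − 14161 = 3521
S_yy = nΣy² − (Σy)² = 14·9627 − 331² = 134778 − 109561 = 25217
r = S_xy / √(S_xx·S_yy) = 6405 / √(3521·25217) = 6405 / √88789057 = 6405 / 9422.7945 = 0.6797
t = r·√(n−2)/√(1−r²) = 0.6797·√12 / √(1−0.461992) = 2.354550 / 0.733490 = 3.210

3.210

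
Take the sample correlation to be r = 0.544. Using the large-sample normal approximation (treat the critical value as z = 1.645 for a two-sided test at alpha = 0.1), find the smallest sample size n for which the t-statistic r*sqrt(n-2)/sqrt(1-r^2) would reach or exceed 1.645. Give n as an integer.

9

Need r·√(n−2)/√(1−r²) ≥ 1.645
√(n−2) ≥ 1.645·√(1−0.295936) / 0.544 = 1.645·0.839085 / 0.544 = 2.5373
n−2 ≥ 6.4379  ⇒  n ≥ 8.4379
Smallest integer n = 9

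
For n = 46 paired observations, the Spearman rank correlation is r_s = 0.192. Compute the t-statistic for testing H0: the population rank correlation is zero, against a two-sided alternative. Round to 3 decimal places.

t = r_s·√(n−2) / √(1−r_s²) with r_s = 0.192, n = 46
  = 0.192·√44 / √(1 − 0.036864)
  = 0.192·6.633250 / 0.981395
  = 1.273584 / 0.981395 = 1.298

1.298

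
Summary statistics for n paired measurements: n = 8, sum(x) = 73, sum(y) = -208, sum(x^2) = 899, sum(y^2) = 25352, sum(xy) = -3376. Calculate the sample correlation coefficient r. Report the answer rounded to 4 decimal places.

S_xy = nΣxy − ΣxΣy = 8·(-3376) − 73·(-208) = -27008 − (-15184) = -11824
S_xx = nΣx² − (Σx)² = 8·899 − 73² = 7192 − 5329 = 1863
S_yy = nΣy² − (Σy)² = 8·25352 − (-208)² = 202816 − 43264 = 159552
r = S_xy / √(S_xx·S_yy) = -11824 / √(1863·159552) = -11824 / √297245376 = -11824 / 17240.8055 = -0.6858

-0.6858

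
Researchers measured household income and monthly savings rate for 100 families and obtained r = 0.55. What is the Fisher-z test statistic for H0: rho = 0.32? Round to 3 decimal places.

2.824

Fisher z: atanh(0.55) = 0.618381, atanh(0.32) = 0.331647
z = (z_r − z_0)·√(n−3) = (0.618381 − 0.331647)·√97 = 0.286734 · 9.848858 = 2.824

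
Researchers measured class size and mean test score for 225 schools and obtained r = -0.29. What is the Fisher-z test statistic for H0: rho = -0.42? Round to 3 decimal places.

z_r = atanh(-0.29) = -0.298566,  z_0 = atanh(-0.42) = -0.447692
SE = 1/√(n−3) = 1/√222 = 0.067116
z = (z_r − z_0)/SE = (-0.298566 − (-0.447692)) / 0.067116 = 0.149126 / 0.067116 = 2.222

2.222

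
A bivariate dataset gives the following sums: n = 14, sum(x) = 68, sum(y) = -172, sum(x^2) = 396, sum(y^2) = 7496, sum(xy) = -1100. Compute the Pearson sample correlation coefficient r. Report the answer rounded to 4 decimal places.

Numerator: nΣxy − (Σx)(Σy) = 14·(-1100) − (68)(-172) = -3704
Denominator: √[(nΣx²−(Σx)²)(nΣy²−(Σy)²)]
  nΣx²−(Σx)² = 14·396 − 4624 = 920;  nΣy²−(Σy)² = 14·7496 − 29584 = 75360
  √(920·75360) = √69331200 = 8326.5359
r = -3704 / 8326.5359 = -0.4448

-0.4448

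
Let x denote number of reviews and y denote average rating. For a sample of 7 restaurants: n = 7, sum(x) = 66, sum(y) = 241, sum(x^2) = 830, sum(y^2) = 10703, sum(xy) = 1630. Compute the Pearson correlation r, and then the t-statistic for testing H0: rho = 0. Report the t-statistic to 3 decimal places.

-4.864

Numerator: nΣxy − (Σx)(Σy) = 7·1630 − (66)(241) = -4496
Denominator: √[(nΣx²−(Σx)²)(nΣy²−(Σy)²)]
  nΣx²−(Σx)² = 7·830 − 4356 = 1454;  nΣy²−(Σy)² = 7·10703 − 58081 = 16840
  √(1454·16840) = √24485360 = 4948.2684
r = -4496 / 4948.2684 = -0.9086
t = r·√(n−2)/√(1−r²) = -0.9086·√5 / √(1−0.825554) = -2.031691 / 0.417667 = -4.864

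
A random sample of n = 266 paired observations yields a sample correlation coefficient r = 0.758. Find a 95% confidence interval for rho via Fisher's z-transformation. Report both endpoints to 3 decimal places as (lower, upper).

Fisher z: z_r = atanh(r) = ½·ln((1+0.758)/(1−0.758)) = 0.991497
SE(z) = 1/√(n−3) = 1/√263 = 0.061663
95% ⇒ z* = 1.960; margin = 1.960·0.061663 = 0.120859
CI on z-scale: (0.870638, 1.112356)
Back-transform: tanh(0.870638) = 0.701698, tanh(1.112356) = 0.804894

(0.702, 0.805)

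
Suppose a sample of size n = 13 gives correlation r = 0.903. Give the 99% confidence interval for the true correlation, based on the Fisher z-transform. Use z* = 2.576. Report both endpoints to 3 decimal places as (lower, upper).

(0.587, 0.980)

Fisher z: z_r = atanh(r) = ½·ln((1+0.903)/(1−0.903)) = 1.488238
SE(z) = 1/√(n−3) = 1/√10 = 0.316228
99% ⇒ z* = 2.576; margin = 2.576·0.316228 = 0.814603
CI on z-scale: (0.673635, 2.302841)
Back-transform: tanh(0.673635) = 0.587366, tanh(2.302841) = 0.980208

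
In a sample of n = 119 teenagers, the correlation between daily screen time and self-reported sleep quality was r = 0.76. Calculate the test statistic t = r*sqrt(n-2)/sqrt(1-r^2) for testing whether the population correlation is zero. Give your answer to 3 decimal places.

1 − r² = 1 − 0.5776 = 0.4224;  √(1−r²) = 0.649923
√(n−2) = √117 = 10.816654
t = r·√(n−2)/√(1−r²) = 0.76 · 10.816654 / 0.649923 = 12.649

12.649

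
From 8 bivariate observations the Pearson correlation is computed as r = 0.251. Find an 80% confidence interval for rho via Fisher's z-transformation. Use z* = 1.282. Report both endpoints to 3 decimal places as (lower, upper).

(-0.307, 0.680)

Fisher z: z_r = atanh(r) = ½·ln((1+0.251)/(1−0.251)) = 0.256480
SE(z) = 1/√(n−3) = 1/√5 = 0.447214
80% ⇒ z* = 1.282; margin = 1.282·0.447214 = 0.573328
CI on z-scale: (-0.316848, 0.829808)
Back-transform: tanh(-0.316848) = -0.306654, tanh(0.829808) = 0.680373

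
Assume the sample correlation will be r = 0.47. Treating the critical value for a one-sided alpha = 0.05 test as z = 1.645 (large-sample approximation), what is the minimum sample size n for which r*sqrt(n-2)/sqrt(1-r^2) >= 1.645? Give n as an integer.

r√(n−2)/√(1−r²) ≥ 1.645  ⇔  n−2 ≥ (1.645)²·(1−r²)/r²
(1−r²)/r² = (1−0.2209)/0.2209 = 3.5269
n ≥ 2 + 2.706025·3.5269 = 2 + 9.5439 = 11.5439
⌈11.5439⌉ = 12

12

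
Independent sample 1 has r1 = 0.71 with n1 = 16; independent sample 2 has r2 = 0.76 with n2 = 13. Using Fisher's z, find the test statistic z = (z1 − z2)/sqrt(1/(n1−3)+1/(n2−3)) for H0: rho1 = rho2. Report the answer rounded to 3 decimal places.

Fisher z-transforms: z1 = atanh(0.71) = 0.887184, z2 = atanh(0.76) = 0.996215; difference d = -0.109031
Var(d) = 1/13 + 1/10 = 0.0769231 + 0.1000000 = 0.1769231
z = d/√Var(d) = -0.109031 / √0.1769231 = -0.109031 / 0.420622 = -0.259

-0.259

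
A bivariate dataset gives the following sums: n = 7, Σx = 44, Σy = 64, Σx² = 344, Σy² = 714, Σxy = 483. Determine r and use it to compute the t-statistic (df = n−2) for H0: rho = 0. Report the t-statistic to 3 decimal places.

3.871

S_xy = nΣxy − ΣxΣy = 7·483 − 44·64 = 3381 − 2816 = 565
S_xx = nΣx² − (Σx)² = 7·344 − 44² = 2408 − 1936 = 472
S_yy = nΣy² − (Σy)² = 7·714 − 64² = 4998 − 4096 = 902
r = S_xy / √(S_xx·S_yy) = 565 / √(472·902) = 565 / √425744 = 565 / 652.4906 = 0.8659
t = r·√(n−2)/√(1−r²) = 0.8659·√5 / √(1−0.749783) = 1.936211 / 0.500217 = 3.871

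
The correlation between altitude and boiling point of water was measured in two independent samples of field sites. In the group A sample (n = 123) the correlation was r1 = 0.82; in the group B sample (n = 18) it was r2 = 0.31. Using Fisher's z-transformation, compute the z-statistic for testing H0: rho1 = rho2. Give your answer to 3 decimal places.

z1 = atanh(0.82) = 1.156817,  z2 = atanh(0.31) = 0.320545
SE = √(1/(n1−3) + 1/(n2−3)) = √(1/120 + 1/15) = √(0.0083333 + 0.0666667) = √0.0750000 = 0.273861
z = (z1 − z2)/SE = (1.156817 − 0.320545) / 0.273861 = 0.836272 / 0.273861 = 3.054

3.054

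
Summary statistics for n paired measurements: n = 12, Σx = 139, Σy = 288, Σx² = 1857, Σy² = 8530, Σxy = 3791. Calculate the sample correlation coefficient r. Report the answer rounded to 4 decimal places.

S_xy = nΣxy − ΣxΣy = 12·3791 − 139·288 = 45492 − 40032 = 5460
S_xx = nΣx² − (Σx)² = 12·1857 − 139² = 22284 − 19321 = 2963
S_yy = nΣy² − (Σy)² = 12·8530 − 288² = 102360 − 82944 = 19416
r = S_xy / √(S_xx·S_yy) = 5460 / √(2963·19416) = 5460 / √57529608 = 5460 / 7584.8275 = 0.7199

0.7199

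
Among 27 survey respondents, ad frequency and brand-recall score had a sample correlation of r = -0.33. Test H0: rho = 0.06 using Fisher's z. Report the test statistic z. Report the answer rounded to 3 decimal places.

-1.974

z_r = atanh(-0.33) = -0.342828,  z_0 = atanh(0.06) = 0.060072
SE = 1/√(n−3) = 1/√24 = 0.204124
z = (z_r − z_0)/SE = (-0.342828 − 0.060072) / 0.204124 = -0.402900 / 0.204124 = -1.974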